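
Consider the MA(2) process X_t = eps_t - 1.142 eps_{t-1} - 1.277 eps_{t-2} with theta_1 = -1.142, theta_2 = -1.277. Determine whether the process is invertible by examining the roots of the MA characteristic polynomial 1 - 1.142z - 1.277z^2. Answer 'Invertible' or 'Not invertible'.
\text{Not invertible}

The MA(q) characteristic polynomial is P(z) = 1 - 1.142z - 1.277z^2.
Invertibility requires all roots to lie outside the unit circle, i.e. |z| > 1 for every root.
Set 1 + (-1.142) z + (-1.277) z^2 = 0, i.e. a z^2 + b z + c = 0 with a = -1.277, b = -1.142, c = 1.
Discriminant D = b^2 - 4ac = (-1.142)^2 - 4*(-1.277)*1 = 1.304164 - (-5.108) = 6.412164.
D >= 0, so the roots are real: z = (-b +/- sqrt(D)) / (2a) = (1.142 +/- 2.532225) / (-2.554).
  z_1 = (1.142 + 2.532225) / (-2.554) = -1.4386,   |z_1| = 1.4386.
  z_2 = (1.142 - 2.532225) / (-2.554) = 0.5443,   |z_2| = 0.5443.
Moduli of all roots: 1.4386, 0.5443.
All moduli strictly greater than 1? No.
Verdict: Not invertible.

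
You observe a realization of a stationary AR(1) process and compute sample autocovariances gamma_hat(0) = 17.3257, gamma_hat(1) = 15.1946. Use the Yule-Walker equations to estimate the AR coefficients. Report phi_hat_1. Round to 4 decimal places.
\hat\phi_{1} = 0.8770

The Yule-Walker equations for an AR(p) process read, in matrix form,
  Gamma_p phi = r_p,   with   (Gamma_p)_{ij} = gamma(|i - j|),
                       (r_p)_i = gamma(i),   i,j = 1..p.
Substitute the sample gammas (Toeplitz matrix and right-hand side of size 1):
  Gamma_p = [[17.3257]]
  r_p     = [15.1946]
With p = 1 this is the single equation gamma(0) phi_1 = gamma(1):
  phi_hat_1 = gamma(1) / gamma(0) = 15.1946 / 17.3257 = 0.8770.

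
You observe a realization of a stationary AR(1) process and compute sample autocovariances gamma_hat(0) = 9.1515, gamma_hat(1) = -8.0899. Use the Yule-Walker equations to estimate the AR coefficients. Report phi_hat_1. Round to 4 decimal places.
\hat\phi_{1} = -0.8840

The Yule-Walker equations for an AR(p) process read, in matrix form,
  Gamma_p phi = r_p,   with   (Gamma_p)_{ij} = gamma(|i - j|),
                       (r_p)_i = gamma(i),   i,j = 1..p.
Substitute the sample gammas (Toeplitz matrix and right-hand side of size 1):
  Gamma_p = [[9.1515]]
  r_p     = [-8.0899]
With p = 1 this is the single equation gamma(0) phi_1 = gamma(1):
  phi_hat_1 = gamma(1) / gamma(0) = -8.0899 / 9.1515 = -0.8840.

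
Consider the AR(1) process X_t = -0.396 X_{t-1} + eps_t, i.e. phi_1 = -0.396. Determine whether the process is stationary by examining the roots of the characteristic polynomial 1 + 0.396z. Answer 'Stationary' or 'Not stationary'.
\text{Stationary}

The AR(p) characteristic polynomial is P(z) = 1 + 0.396z.
Stationarity requires all roots to lie outside the unit circle, i.e. |z| > 1 for every root.
This is linear in z: 1 + (0.396) z = 0  =>  z = -1/(0.396) = -2.525253,  |z| = 2.525253.
Moduli of all roots: 2.5253.
All moduli strictly greater than 1? Yes.
Verdict: Stationary.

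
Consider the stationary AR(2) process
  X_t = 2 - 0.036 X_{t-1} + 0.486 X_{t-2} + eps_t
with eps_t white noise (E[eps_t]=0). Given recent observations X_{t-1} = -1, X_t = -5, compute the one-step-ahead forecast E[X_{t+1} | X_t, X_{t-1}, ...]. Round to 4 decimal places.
E[X_{t+1} \mid \mathcal F_t] = 1.6940

For an AR(p) model X_t = c + sum_i phi_i X_{t-i} + eps_t, the
one-step-ahead conditional mean is
  E[X_{t+1} | X_t, ...] = c + sum_i phi_i X_{t+1-i}.
Substitute known values:
  E[X_{t+1} | ...] = 2 + (-0.036) * (-5) + (0.486) * (-1)
                   = 1.6940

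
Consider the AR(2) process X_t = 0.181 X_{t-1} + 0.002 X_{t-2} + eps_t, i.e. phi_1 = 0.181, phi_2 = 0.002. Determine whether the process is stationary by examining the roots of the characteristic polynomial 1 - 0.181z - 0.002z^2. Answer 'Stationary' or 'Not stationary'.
\text{Stationary}

The AR(p) characteristic polynomial is P(z) = 1 - 0.181z - 0.002z^2.
Stationarity requires all roots to lie outside the unit circle, i.e. |z| > 1 for every root.
Set 1 + (-0.181) z + (-0.002) z^2 = 0, i.e. a z^2 + b z + c = 0 with a = -0.002, b = -0.181, c = 1.
Discriminant D = b^2 - 4ac = (-0.181)^2 - 4*(-0.002)*1 = 0.032761 - (-0.008) = 0.040761.
D >= 0, so the roots are real: z = (-b +/- sqrt(D)) / (2a) = (0.181 +/- 0.201894) / (-0.004).
  z_1 = (0.181 + 0.201894) / (-0.004) = -95.7234,   |z_1| = 95.7234.
  z_2 = (0.181 - 0.201894) / (-0.004) = 5.2234,   |z_2| = 5.2234.
Moduli of all roots: 95.7234, 5.2234.
All moduli strictly greater than 1? Yes.
Verdict: Stationary.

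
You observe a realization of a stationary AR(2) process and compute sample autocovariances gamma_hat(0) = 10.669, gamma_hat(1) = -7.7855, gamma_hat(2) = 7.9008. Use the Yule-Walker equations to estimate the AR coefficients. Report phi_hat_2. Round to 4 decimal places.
\hat\phi_{2} = 0.4450

The Yule-Walker equations for an AR(p) process read, in matrix form,
  Gamma_p phi = r_p,   with   (Gamma_p)_{ij} = gamma(|i - j|),
                       (r_p)_i = gamma(i),   i,j = 1..p.
Substitute the sample gammas (Toeplitz matrix and right-hand side of size 2):
  Gamma_p = [[10.669, -7.7855], [-7.7855, 10.669]]
  r_p     = [-7.7855, 7.9008]
Written out:
  10.669 phi_1 - 7.7855 phi_2 = -7.7855
  -7.7855 phi_1 + 10.669 phi_2 = 7.9008
Solve by Cramer's rule:
  det = gamma(0)^2 - gamma(1)^2 = (10.669)^2 - (-7.7855)^2 = 113.827561 - 60.61401025 = 53.21355075
  phi_hat_1 = [gamma(1) gamma(0) - gamma(1) gamma(2)] / det = [(-7.7855)(10.669) - (-7.7855)(7.9008)] / 53.21355075 = -21.5518211 / 53.21355075 = -0.405
  phi_hat_2 = [gamma(0) gamma(2) - gamma(1)^2] / det = [(10.669)(7.9008) - (-7.7855)^2] / 53.21355075 = 23.67962495 / 53.21355075 = 0.445
So phi_hat = [-0.4050, 0.4450].
Therefore phi_hat_2 = 0.4450.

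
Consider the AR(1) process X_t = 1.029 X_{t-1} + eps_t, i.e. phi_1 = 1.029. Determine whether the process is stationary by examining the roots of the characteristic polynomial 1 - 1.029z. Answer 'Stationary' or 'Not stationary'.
\text{Not stationary}

The AR(p) characteristic polynomial is P(z) = 1 - 1.029z.
Stationarity requires all roots to lie outside the unit circle, i.e. |z| > 1 for every root.
This is linear in z: 1 + (-1.029) z = 0  =>  z = -1/(-1.029) = 0.971817,  |z| = 0.971817.
Moduli of all roots: 0.9718.
All moduli strictly greater than 1? No.
Verdict: Not stationary.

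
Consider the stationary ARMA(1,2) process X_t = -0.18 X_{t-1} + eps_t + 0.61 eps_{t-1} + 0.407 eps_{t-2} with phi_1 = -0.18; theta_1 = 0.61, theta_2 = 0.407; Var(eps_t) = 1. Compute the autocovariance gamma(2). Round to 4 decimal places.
\gamma(2) = 0.3077

Multiply the model equation by X_{t-k} and take expectations. With theta_0 = psi_0 = 1 and psi_j the MA(infinity) weights, this gives
  gamma(k) - sum_i phi_i gamma(k-i) = c_k,
  c_k = sigma^2 * sum_{j=k..q} theta_j psi_{j-k}   (c_k = 0 for k > q),
using gamma(-m) = gamma(m).
psi-weights needed (psi_j = theta_j + sum_i phi_i psi_{j-i}):
  psi_1 = theta_1 + phi_1 = 0.61 + (-0.18) = 0.43
  psi_2 = theta_2 + phi_1 psi_1 = 0.407 + (-0.18)(0.43) = 0.3296
Right-hand sides:
  c_0 = sigma^2 (1 + theta_1 psi_1 + theta_2 psi_2) = 1 * (1 + (0.61)(0.43) + (0.407)(0.3296)) = 1 * 1.396447 = 1.396447
  c_1 = sigma^2 (theta_1 + theta_2 psi_1) = 1 * (0.61 + (0.407)(0.43)) = 0.78501
  c_2 = sigma^2 theta_2 = 1 * (0.407) = 0.407
Equations for k = 0 and k = 1 (AR order 1):
  gamma(0) = phi_1 gamma(1) + c_0
  gamma(1) = phi_1 gamma(0) + c_1
Substituting the second into the first: gamma(0) (1 - phi_1^2) = c_0 + phi_1 c_1, so
  gamma(0) = (c_0 + phi_1 c_1) / (1 - phi_1^2) = (1.396447 + (-0.18)(0.78501)) / (1 - (-0.18)^2) = 1.255145 / 0.9676 = 1.297174.
  gamma(1) = phi_1 gamma(0) + c_1 = (-0.18)(1.297174) + (0.78501) = 0.551519.
For k = 2: gamma(2) = phi_1 gamma(1) + c_2
  = (-0.18)(0.551519) + (0.407) = 0.307727.
Therefore gamma(2) = 0.3077 (to 4 decimal places).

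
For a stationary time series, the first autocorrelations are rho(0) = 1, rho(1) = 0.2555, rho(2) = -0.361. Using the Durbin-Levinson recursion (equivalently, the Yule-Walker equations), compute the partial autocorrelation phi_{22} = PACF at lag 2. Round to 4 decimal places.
\phi_{22} = -0.4561

The PACF at lag k is phi_{kk}, the last component of the solution
to the Yule-Walker system G_k phi = r_k where
  (G_k)_{ij} = rho(|i - j|), (r_k)_i = rho(i), i,j = 1..k.
Equivalently, Durbin-Levinson gives phi_{kk} iteratively:
  phi_{11} = rho(1)
  phi_{kk} = [rho(k) - sum_{j=1..k-1} phi_{k-1,j} rho(k-j)]
            / [1 - sum_{j=1..k-1} phi_{k-1,j} rho(j)],
  phi_{k,j} = phi_{k-1,j} - phi_{kk} phi_{k-1,k-j},  j = 1..k-1.
Step k = 1:
  phi_11 = rho(1) = 0.2555.
Step k = 2:
  phi_22 = [rho(2) - phi_11 rho(1)] / [1 - phi_11 rho(1)] = [-0.361 - (0.2555)(0.2555)] / [1 - (0.2555)(0.2555)]
         = -0.42628025 / 0.93471975 = -0.4561.
Therefore phi_{22} = -0.4561.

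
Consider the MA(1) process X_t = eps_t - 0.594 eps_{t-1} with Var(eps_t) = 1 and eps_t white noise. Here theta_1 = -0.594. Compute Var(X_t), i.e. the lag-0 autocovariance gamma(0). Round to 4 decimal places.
\gamma(0) = 1.3528

For an MA(q) process X_t = eps_t + sum_i theta_i eps_{t-i} with
Var(eps_t) = sigma^2, the variance is
  gamma(0) = sigma^2 * (1 + sum_i theta_i^2).
  sum_i theta_i^2 = (-0.594)^2 = 0.352836.
  gamma(0) = 1 * (1 + 0.352836) = 1 * 1.352836 = 1.352836, which rounds to 1.3528.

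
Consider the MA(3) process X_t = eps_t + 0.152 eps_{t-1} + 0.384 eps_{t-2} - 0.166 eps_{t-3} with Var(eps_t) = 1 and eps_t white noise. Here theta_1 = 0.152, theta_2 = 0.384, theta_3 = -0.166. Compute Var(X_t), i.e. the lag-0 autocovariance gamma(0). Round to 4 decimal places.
\gamma(0) = 1.1981

For an MA(q) process X_t = eps_t + sum_i theta_i eps_{t-i} with
Var(eps_t) = sigma^2, the variance is
  gamma(0) = sigma^2 * (1 + sum_i theta_i^2).
  sum_i theta_i^2 = (0.152)^2 + (0.384)^2 + (-0.166)^2 = 0.023104 + 0.147456 + 0.027556 = 0.198116.
  gamma(0) = 1 * (1 + 0.198116) = 1 * 1.198116 = 1.198116, which rounds to 1.1981.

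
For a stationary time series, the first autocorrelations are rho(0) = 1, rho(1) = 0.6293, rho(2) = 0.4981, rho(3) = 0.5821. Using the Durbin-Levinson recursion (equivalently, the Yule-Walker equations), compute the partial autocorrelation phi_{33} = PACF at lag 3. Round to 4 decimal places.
\phi_{33} = 0.3669

The PACF at lag k is phi_{kk}, the last component of the solution
to the Yule-Walker system G_k phi = r_k where
  (G_k)_{ij} = rho(|i - j|), (r_k)_i = rho(i), i,j = 1..k.
Equivalently, Durbin-Levinson gives phi_{kk} iteratively:
  phi_{11} = rho(1)
  phi_{kk} = [rho(k) - sum_{j=1..k-1} phi_{k-1,j} rho(k-j)]
            / [1 - sum_{j=1..k-1} phi_{k-1,j} rho(j)],
  phi_{k,j} = phi_{k-1,j} - phi_{kk} phi_{k-1,k-j},  j = 1..k-1.
Step k = 1:
  phi_11 = rho(1) = 0.6293.
Step k = 2:
  phi_22 = [rho(2) - phi_11 rho(1)] / [1 - phi_11 rho(1)] = [0.4981 - (0.6293)(0.6293)] / [1 - (0.6293)(0.6293)]
         = 0.10208151 / 0.60398151 = 0.169014.
  Update: phi_21 = phi_11 - phi_22 phi_11 = 0.6293 - (0.169014)(0.6293) = 0.522939.
Step k = 3:
  phi_33 = [rho(3) - phi_21 rho(2) - phi_22 rho(1)] / [1 - phi_21 rho(1) - phi_22 rho(2)]
    numerator   = 0.5821 - (0.522939)(0.4981) - (0.169014)(0.6293) = 0.21526324
    denominator = 1 - (0.522939)(0.6293) - (0.169014)(0.4981) = 0.58672828
  phi_33 = 0.21526324 / 0.58672828 = 0.3669.
Therefore phi_{33} = 0.3669.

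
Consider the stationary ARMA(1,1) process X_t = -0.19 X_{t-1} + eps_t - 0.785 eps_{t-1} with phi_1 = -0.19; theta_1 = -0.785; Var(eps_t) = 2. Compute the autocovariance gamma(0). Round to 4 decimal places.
\gamma(0) = 3.9725

Multiply the model equation by X_{t-k} and take expectations. With theta_0 = psi_0 = 1 and psi_j the MA(infinity) weights, this gives
  gamma(k) - sum_i phi_i gamma(k-i) = c_k,
  c_k = sigma^2 * sum_{j=k..q} theta_j psi_{j-k}   (c_k = 0 for k > q),
using gamma(-m) = gamma(m).
psi-weights needed (psi_j = theta_j + sum_i phi_i psi_{j-i}):
  psi_1 = theta_1 + phi_1 = -0.785 + (-0.19) = -0.975
Right-hand sides:
  c_0 = sigma^2 (1 + theta_1 psi_1) = 2 * (1 + (-0.785)(-0.975)) = 2 * 1.765375 = 3.53075
  c_1 = sigma^2 theta_1 = 2 * (-0.785) = -1.57
  c_2 = 0
Equations for k = 0 and k = 1 (AR order 1):
  gamma(0) = phi_1 gamma(1) + c_0
  gamma(1) = phi_1 gamma(0) + c_1
Substituting the second into the first: gamma(0) (1 - phi_1^2) = c_0 + phi_1 c_1, so
  gamma(0) = (c_0 + phi_1 c_1) / (1 - phi_1^2) = (3.53075 + (-0.19)(-1.57)) / (1 - (-0.19)^2) = 3.82905 / 0.9639 = 3.972456.
Therefore gamma(0) = 3.9725 (to 4 decimal places).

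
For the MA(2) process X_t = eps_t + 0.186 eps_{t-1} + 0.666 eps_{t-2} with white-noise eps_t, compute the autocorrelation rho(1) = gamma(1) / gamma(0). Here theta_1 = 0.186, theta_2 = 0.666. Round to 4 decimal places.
\rho(1) = 0.2096

For an MA(q) process with theta_0 = 1, the autocovariance is
  gamma(k) = sigma^2 * sum_{i=0..q-k} theta_i * theta_{i+k},
and rho(k) = gamma(k) / gamma(0). Sigma^2 cancels.
  numerator   = (1)*(0.186) + (0.186)*(0.666) = 0.309876.
  denominator = (1)^2 + (0.186)^2 + (0.666)^2 = 1.478152.
  rho(1) = 0.309876 / 1.478152 = 0.2096.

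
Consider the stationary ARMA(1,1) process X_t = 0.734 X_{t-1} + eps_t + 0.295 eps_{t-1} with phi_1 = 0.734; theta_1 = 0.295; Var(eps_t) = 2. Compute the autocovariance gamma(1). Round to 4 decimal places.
\gamma(1) = 5.4280

Multiply the model equation by X_{t-k} and take expectations. With theta_0 = psi_0 = 1 and psi_j the MA(infinity) weights, this gives
  gamma(k) - sum_i phi_i gamma(k-i) = c_k,
  c_k = sigma^2 * sum_{j=k..q} theta_j psi_{j-k}   (c_k = 0 for k > q),
using gamma(-m) = gamma(m).
psi-weights needed (psi_j = theta_j + sum_i phi_i psi_{j-i}):
  psi_1 = theta_1 + phi_1 = 0.295 + (0.734) = 1.029
Right-hand sides:
  c_0 = sigma^2 (1 + theta_1 psi_1) = 2 * (1 + (0.295)(1.029)) = 2 * 1.303555 = 2.60711
  c_1 = sigma^2 theta_1 = 2 * (0.295) = 0.59
  c_2 = 0
Equations for k = 0 and k = 1 (AR order 1):
  gamma(0) = phi_1 gamma(1) + c_0
  gamma(1) = phi_1 gamma(0) + c_1
Substituting the second into the first: gamma(0) (1 - phi_1^2) = c_0 + phi_1 c_1, so
  gamma(0) = (c_0 + phi_1 c_1) / (1 - phi_1^2) = (2.60711 + (0.734)(0.59)) / (1 - (0.734)^2) = 3.04017 / 0.461244 = 6.59124.
  gamma(1) = phi_1 gamma(0) + c_1 = (0.734)(6.59124) + (0.59) = 5.42797.
Therefore gamma(1) = 5.4280 (to 4 decimal places).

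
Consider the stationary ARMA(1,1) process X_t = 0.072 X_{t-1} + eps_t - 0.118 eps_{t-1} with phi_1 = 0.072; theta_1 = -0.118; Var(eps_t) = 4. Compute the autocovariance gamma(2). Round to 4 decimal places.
\gamma(2) = -0.0132

Multiply the model equation by X_{t-k} and take expectations. With theta_0 = psi_0 = 1 and psi_j the MA(infinity) weights, this gives
  gamma(k) - sum_i phi_i gamma(k-i) = c_k,
  c_k = sigma^2 * sum_{j=k..q} theta_j psi_{j-k}   (c_k = 0 for k > q),
using gamma(-m) = gamma(m).
psi-weights needed (psi_j = theta_j + sum_i phi_i psi_{j-i}):
  psi_1 = theta_1 + phi_1 = -0.118 + (0.072) = -0.046
Right-hand sides:
  c_0 = sigma^2 (1 + theta_1 psi_1) = 4 * (1 + (-0.118)(-0.046)) = 4 * 1.005428 = 4.021712
  c_1 = sigma^2 theta_1 = 4 * (-0.118) = -0.472
  c_2 = 0
Equations for k = 0 and k = 1 (AR order 1):
  gamma(0) = phi_1 gamma(1) + c_0
  gamma(1) = phi_1 gamma(0) + c_1
Substituting the second into the first: gamma(0) (1 - phi_1^2) = c_0 + phi_1 c_1, so
  gamma(0) = (c_0 + phi_1 c_1) / (1 - phi_1^2) = (4.021712 + (0.072)(-0.472)) / (1 - (0.072)^2) = 3.987728 / 0.994816 = 4.008508.
  gamma(1) = phi_1 gamma(0) + c_1 = (0.072)(4.008508) + (-0.472) = -0.183387.
For k = 2 (> q): gamma(2) = phi_1 gamma(1) = (0.072)(-0.183387) = -0.013204.
Therefore gamma(2) = -0.0132 (to 4 decimal places).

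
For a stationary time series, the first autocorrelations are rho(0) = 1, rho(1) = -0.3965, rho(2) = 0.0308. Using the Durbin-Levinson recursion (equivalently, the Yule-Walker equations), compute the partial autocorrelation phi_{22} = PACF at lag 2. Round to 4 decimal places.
\phi_{22} = -0.1500

The PACF at lag k is phi_{kk}, the last component of the solution
to the Yule-Walker system G_k phi = r_k where
  (G_k)_{ij} = rho(|i - j|), (r_k)_i = rho(i), i,j = 1..k.
Equivalently, Durbin-Levinson gives phi_{kk} iteratively:
  phi_{11} = rho(1)
  phi_{kk} = [rho(k) - sum_{j=1..k-1} phi_{k-1,j} rho(k-j)]
            / [1 - sum_{j=1..k-1} phi_{k-1,j} rho(j)],
  phi_{k,j} = phi_{k-1,j} - phi_{kk} phi_{k-1,k-j},  j = 1..k-1.
Step k = 1:
  phi_11 = rho(1) = -0.3965.
Step k = 2:
  phi_22 = [rho(2) - phi_11 rho(1)] / [1 - phi_11 rho(1)] = [0.0308 - (-0.3965)(-0.3965)] / [1 - (-0.3965)(-0.3965)]
         = -0.12641225 / 0.84278775 = -0.15.
Therefore phi_{22} = -0.1500.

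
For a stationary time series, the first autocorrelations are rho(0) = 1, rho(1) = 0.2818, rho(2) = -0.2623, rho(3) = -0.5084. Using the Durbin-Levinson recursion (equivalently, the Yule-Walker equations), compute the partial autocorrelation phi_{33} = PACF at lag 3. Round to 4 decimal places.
\phi_{33} = -0.3810

The PACF at lag k is phi_{kk}, the last component of the solution
to the Yule-Walker system G_k phi = r_k where
  (G_k)_{ij} = rho(|i - j|), (r_k)_i = rho(i), i,j = 1..k.
Equivalently, Durbin-Levinson gives phi_{kk} iteratively:
  phi_{11} = rho(1)
  phi_{kk} = [rho(k) - sum_{j=1..k-1} phi_{k-1,j} rho(k-j)]
            / [1 - sum_{j=1..k-1} phi_{k-1,j} rho(j)],
  phi_{k,j} = phi_{k-1,j} - phi_{kk} phi_{k-1,k-j},  j = 1..k-1.
Step k = 1:
  phi_11 = rho(1) = 0.2818.
Step k = 2:
  phi_22 = [rho(2) - phi_11 rho(1)] / [1 - phi_11 rho(1)] = [-0.2623 - (0.2818)(0.2818)] / [1 - (0.2818)(0.2818)]
         = -0.34171124 / 0.92058876 = -0.371188.
  Update: phi_21 = phi_11 - phi_22 phi_11 = 0.2818 - (-0.371188)(0.2818) = 0.386401.
Step k = 3:
  phi_33 = [rho(3) - phi_21 rho(2) - phi_22 rho(1)] / [1 - phi_21 rho(1) - phi_22 rho(2)]
    numerator   = -0.5084 - (0.386401)(-0.2623) - (-0.371188)(0.2818) = -0.3024464
    denominator = 1 - (0.386401)(0.2818) - (-0.371188)(-0.2623) = 0.79374974
  phi_33 = -0.3024464 / 0.79374974 = -0.381.
Therefore phi_{33} = -0.3810.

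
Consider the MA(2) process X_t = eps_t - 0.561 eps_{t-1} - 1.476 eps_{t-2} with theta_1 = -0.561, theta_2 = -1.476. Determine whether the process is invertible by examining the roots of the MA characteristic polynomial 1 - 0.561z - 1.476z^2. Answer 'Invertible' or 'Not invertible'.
\text{Not invertible}

The MA(q) characteristic polynomial is P(z) = 1 - 0.561z - 1.476z^2.
Invertibility requires all roots to lie outside the unit circle, i.e. |z| > 1 for every root.
Set 1 + (-0.561) z + (-1.476) z^2 = 0, i.e. a z^2 + b z + c = 0 with a = -1.476, b = -0.561, c = 1.
Discriminant D = b^2 - 4ac = (-0.561)^2 - 4*(-1.476)*1 = 0.314721 - (-5.904) = 6.218721.
D >= 0, so the roots are real: z = (-b +/- sqrt(D)) / (2a) = (0.561 +/- 2.493736) / (-2.952).
  z_1 = (0.561 + 2.493736) / (-2.952) = -1.0348,   |z_1| = 1.0348.
  z_2 = (0.561 - 2.493736) / (-2.952) = 0.6547,   |z_2| = 0.6547.
Moduli of all roots: 1.0348, 0.6547.
All moduli strictly greater than 1? No.
Verdict: Not invertible.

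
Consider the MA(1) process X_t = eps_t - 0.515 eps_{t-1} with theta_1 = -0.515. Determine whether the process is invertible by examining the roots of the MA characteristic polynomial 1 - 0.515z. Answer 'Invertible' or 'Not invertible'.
\text{Invertible}

The MA(q) characteristic polynomial is P(z) = 1 - 0.515z.
Invertibility requires all roots to lie outside the unit circle, i.e. |z| > 1 for every root.
This is linear in z: 1 + (-0.515) z = 0  =>  z = -1/(-0.515) = 1.941748,  |z| = 1.941748.
Moduli of all roots: 1.9417.
All moduli strictly greater than 1? Yes.
Verdict: Invertible.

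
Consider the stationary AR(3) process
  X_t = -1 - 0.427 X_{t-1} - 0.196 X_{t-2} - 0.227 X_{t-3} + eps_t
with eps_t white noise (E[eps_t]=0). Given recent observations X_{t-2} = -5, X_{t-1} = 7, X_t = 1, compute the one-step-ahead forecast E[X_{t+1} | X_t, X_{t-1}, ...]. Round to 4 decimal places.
E[X_{t+1} \mid \mathcal F_t] = -1.6640

For an AR(p) model X_t = c + sum_i phi_i X_{t-i} + eps_t, the
one-step-ahead conditional mean is
  E[X_{t+1} | X_t, ...] = c + sum_i phi_i X_{t+1-i}.
Substitute known values:
  E[X_{t+1} | ...] = -1 + (-0.427) * (1) + (-0.196) * (7) + (-0.227) * (-5)
                   = -1.6640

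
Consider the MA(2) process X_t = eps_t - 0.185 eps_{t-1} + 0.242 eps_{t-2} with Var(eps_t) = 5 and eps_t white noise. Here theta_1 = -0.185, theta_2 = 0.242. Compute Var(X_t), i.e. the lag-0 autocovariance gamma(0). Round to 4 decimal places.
\gamma(0) = 5.4639

For an MA(q) process X_t = eps_t + sum_i theta_i eps_{t-i} with
Var(eps_t) = sigma^2, the variance is
  gamma(0) = sigma^2 * (1 + sum_i theta_i^2).
  sum_i theta_i^2 = (-0.185)^2 + (0.242)^2 = 0.034225 + 0.058564 = 0.092789.
  gamma(0) = 5 * (1 + 0.092789) = 5 * 1.092789 = 5.463945, which rounds to 5.4639.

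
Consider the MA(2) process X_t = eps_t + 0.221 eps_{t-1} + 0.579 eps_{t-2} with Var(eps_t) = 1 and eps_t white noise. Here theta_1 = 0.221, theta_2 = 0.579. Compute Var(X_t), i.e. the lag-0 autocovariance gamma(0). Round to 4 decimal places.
\gamma(0) = 1.3841

For an MA(q) process X_t = eps_t + sum_i theta_i eps_{t-i} with
Var(eps_t) = sigma^2, the variance is
  gamma(0) = sigma^2 * (1 + sum_i theta_i^2).
  sum_i theta_i^2 = (0.221)^2 + (0.579)^2 = 0.048841 + 0.335241 = 0.384082.
  gamma(0) = 1 * (1 + 0.384082) = 1 * 1.384082 = 1.384082, which rounds to 1.3841.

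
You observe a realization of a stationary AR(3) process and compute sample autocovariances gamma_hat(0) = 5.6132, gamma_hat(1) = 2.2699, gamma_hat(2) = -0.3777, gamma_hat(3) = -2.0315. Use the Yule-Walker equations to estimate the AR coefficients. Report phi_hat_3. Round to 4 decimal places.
\hat\phi_{3} = -0.2790

The Yule-Walker equations for an AR(p) process read, in matrix form,
  Gamma_p phi = r_p,   with   (Gamma_p)_{ij} = gamma(|i - j|),
                       (r_p)_i = gamma(i),   i,j = 1..p.
Substitute the sample gammas (Toeplitz matrix and right-hand side of size 3):
  Gamma_p = [[5.6132, 2.2699, -0.3777], [2.2699, 5.6132, 2.2699], [-0.3777, 2.2699, 5.6132]]
  r_p     = [2.2699, -0.3777, -2.0315]
Written out (R1..R3):
  (R1) 5.6132 phi_1 + 2.2699 phi_2 - 0.3777 phi_3 = 2.2699
  (R2) 2.2699 phi_1 + 5.6132 phi_2 + 2.2699 phi_3 = -0.3777
  (R3) -0.3777 phi_1 + 2.2699 phi_2 + 5.6132 phi_3 = -2.0315
Gaussian elimination:
  R2 <- R2 - (2.2699/5.6132) R1 = R2 - (0.404386) R1:  4.695284 phi_2 + 2.422637 phi_3 = -1.295616
  R3 <- R3 - (-0.3777/5.6132) R1 = R3 - (-0.067288) R1:  2.422637 phi_2 + 5.587785 phi_3 = -1.878763
  R3 <- R3 - (2.422637/4.695284) R2 = R3 - (0.515972) R2:  4.337772 phi_3 = -1.210261
Back-substitution:
  phi_hat_3 = -1.210261 / 4.337772 = -0.279005
  phi_hat_2 = (-1.295616 - (2.422637)(-0.279005)) / 4.695284 = -0.131981
  phi_hat_1 = (2.2699 - (2.2699)(-0.131981) - (-0.3777)(-0.279005)) / 5.6132 = 0.438984
So phi_hat = [0.4390, -0.1320, -0.2790].
Therefore phi_hat_3 = -0.2790.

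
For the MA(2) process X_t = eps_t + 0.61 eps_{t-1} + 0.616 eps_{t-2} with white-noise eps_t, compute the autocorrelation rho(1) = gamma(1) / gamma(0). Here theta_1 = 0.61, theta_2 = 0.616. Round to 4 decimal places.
\rho(1) = 0.5628

For an MA(q) process with theta_0 = 1, the autocovariance is
  gamma(k) = sigma^2 * sum_{i=0..q-k} theta_i * theta_{i+k},
and rho(k) = gamma(k) / gamma(0). Sigma^2 cancels.
  numerator   = (1)*(0.61) + (0.61)*(0.616) = 0.98576.
  denominator = (1)^2 + (0.61)^2 + (0.616)^2 = 1.751556.
  rho(1) = 0.98576 / 1.751556 = 0.5628.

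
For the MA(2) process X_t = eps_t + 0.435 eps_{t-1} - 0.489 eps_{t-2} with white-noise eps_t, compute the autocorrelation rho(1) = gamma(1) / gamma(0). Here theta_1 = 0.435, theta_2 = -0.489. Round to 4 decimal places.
\rho(1) = 0.1556

For an MA(q) process with theta_0 = 1, the autocovariance is
  gamma(k) = sigma^2 * sum_{i=0..q-k} theta_i * theta_{i+k},
and rho(k) = gamma(k) / gamma(0). Sigma^2 cancels.
  numerator   = (1)*(0.435) + (0.435)*(-0.489) = 0.222285.
  denominator = (1)^2 + (0.435)^2 + (-0.489)^2 = 1.428346.
  rho(1) = 0.222285 / 1.428346 = 0.1556.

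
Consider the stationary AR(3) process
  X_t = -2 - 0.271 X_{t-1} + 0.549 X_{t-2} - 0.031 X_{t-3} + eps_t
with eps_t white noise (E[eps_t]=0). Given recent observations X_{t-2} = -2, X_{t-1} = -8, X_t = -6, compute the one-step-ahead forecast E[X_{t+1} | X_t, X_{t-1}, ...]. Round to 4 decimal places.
E[X_{t+1} \mid \mathcal F_t] = -4.7040

For an AR(p) model X_t = c + sum_i phi_i X_{t-i} + eps_t, the
one-step-ahead conditional mean is
  E[X_{t+1} | X_t, ...] = c + sum_i phi_i X_{t+1-i}.
Substitute known values:
  E[X_{t+1} | ...] = -2 + (-0.271) * (-6) + (0.549) * (-8) + (-0.031) * (-2)
                   = -4.7040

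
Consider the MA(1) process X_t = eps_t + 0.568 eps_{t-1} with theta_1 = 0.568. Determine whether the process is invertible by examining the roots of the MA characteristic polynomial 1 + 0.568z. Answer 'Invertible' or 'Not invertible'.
\text{Invertible}

The MA(q) characteristic polynomial is P(z) = 1 + 0.568z.
Invertibility requires all roots to lie outside the unit circle, i.e. |z| > 1 for every root.
This is linear in z: 1 + (0.568) z = 0  =>  z = -1/(0.568) = -1.760563,  |z| = 1.760563.
Moduli of all roots: 1.7606.
All moduli strictly greater than 1? Yes.
Verdict: Invertible.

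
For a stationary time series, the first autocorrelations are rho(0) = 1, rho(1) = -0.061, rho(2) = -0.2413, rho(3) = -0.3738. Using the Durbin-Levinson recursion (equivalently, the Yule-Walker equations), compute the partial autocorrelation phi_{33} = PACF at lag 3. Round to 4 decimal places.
\phi_{33} = -0.4350

The PACF at lag k is phi_{kk}, the last component of the solution
to the Yule-Walker system G_k phi = r_k where
  (G_k)_{ij} = rho(|i - j|), (r_k)_i = rho(i), i,j = 1..k.
Equivalently, Durbin-Levinson gives phi_{kk} iteratively:
  phi_{11} = rho(1)
  phi_{kk} = [rho(k) - sum_{j=1..k-1} phi_{k-1,j} rho(k-j)]
            / [1 - sum_{j=1..k-1} phi_{k-1,j} rho(j)],
  phi_{k,j} = phi_{k-1,j} - phi_{kk} phi_{k-1,k-j},  j = 1..k-1.
Step k = 1:
  phi_11 = rho(1) = -0.061.
Step k = 2:
  phi_22 = [rho(2) - phi_11 rho(1)] / [1 - phi_11 rho(1)] = [-0.2413 - (-0.061)(-0.061)] / [1 - (-0.061)(-0.061)]
         = -0.245021 / 0.996279 = -0.245936.
  Update: phi_21 = phi_11 - phi_22 phi_11 = -0.061 - (-0.245936)(-0.061) = -0.076002.
Step k = 3:
  phi_33 = [rho(3) - phi_21 rho(2) - phi_22 rho(1)] / [1 - phi_21 rho(1) - phi_22 rho(2)]
    numerator   = -0.3738 - (-0.076002)(-0.2413) - (-0.245936)(-0.061) = -0.40714141
    denominator = 1 - (-0.076002)(-0.061) - (-0.245936)(-0.2413) = 0.93601948
  phi_33 = -0.40714141 / 0.93601948 = -0.435.
Therefore phi_{33} = -0.4350.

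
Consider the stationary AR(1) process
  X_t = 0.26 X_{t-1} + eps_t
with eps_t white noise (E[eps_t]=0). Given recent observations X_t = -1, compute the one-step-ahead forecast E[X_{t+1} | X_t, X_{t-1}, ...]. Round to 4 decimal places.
E[X_{t+1} \mid \mathcal F_t] = -0.2600

For an AR(p) model X_t = c + sum_i phi_i X_{t-i} + eps_t, the
one-step-ahead conditional mean is
  E[X_{t+1} | X_t, ...] = c + sum_i phi_i X_{t+1-i}.
Substitute known values:
  E[X_{t+1} | ...] = (0.26) * (-1)
                   = -0.2600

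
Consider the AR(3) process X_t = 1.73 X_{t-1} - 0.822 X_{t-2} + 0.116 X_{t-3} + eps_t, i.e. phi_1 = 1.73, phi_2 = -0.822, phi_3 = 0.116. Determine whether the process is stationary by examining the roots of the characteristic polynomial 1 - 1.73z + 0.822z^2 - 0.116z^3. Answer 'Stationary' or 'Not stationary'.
\text{Not stationary}

The AR(p) characteristic polynomial is P(z) = 1 - 1.73z + 0.822z^2 - 0.116z^3.
Stationarity requires all roots to lie outside the unit circle, i.e. |z| > 1 for every root.
Degree 3: look for a simple real root z0 first, then factor out (1 - z/z0) and solve the remaining quadratic.
Testing z0 = 2.5: P(2.5) = 1 + (-1.73)(2.5) + (0.822)(2.5)^2 + (-0.116)(2.5)^3
  = 1 + (-4.325) + (5.1375) + (-1.8125) = 0.  So z_0 = 2.5 is a root, |z_0| = 2.5.
Divide out the factor (1 - 0.4 z) = (1 - z/z0) (since 1/z0 = 0.4):
  P(z) = (1 - 0.4 z)(1 + (-1.33) z + (0.29) z^2)
  [check: z-coef -1.33 - (0.4) = -1.73; z^2-coef 0.29 - (0.4)(-1.33) = 0.822; z^3-coef -(0.4)(0.29) = -0.116.]
Remaining roots from the quadratic factor 1 + (-1.33) z + (0.29) z^2:
  Set 1 + (-1.33) z + (0.29) z^2 = 0, i.e. a z^2 + b z + c = 0 with a = 0.29, b = -1.33, c = 1.
  Discriminant D = b^2 - 4ac = (-1.33)^2 - 4*(0.29)*1 = 1.7689 - (1.16) = 0.6089.
  D >= 0, so the roots are real: z = (-b +/- sqrt(D)) / (2a) = (1.33 +/- 0.78032) / (0.58).
    z_1 = (1.33 + 0.78032) / (0.58) = 3.6385,   |z_1| = 3.6385.
    z_2 = (1.33 - 0.78032) / (0.58) = 0.9477,   |z_2| = 0.9477.
Moduli of all roots: 2.5000, 3.6385, 0.9477.
All moduli strictly greater than 1? No.
Verdict: Not stationary.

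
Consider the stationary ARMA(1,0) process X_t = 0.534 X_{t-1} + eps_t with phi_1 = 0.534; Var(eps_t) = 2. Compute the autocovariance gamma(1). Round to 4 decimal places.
\gamma(1) = 1.4940

Multiply the model equation by X_{t-k} and take expectations. With theta_0 = psi_0 = 1 and psi_j the MA(infinity) weights, this gives
  gamma(k) - sum_i phi_i gamma(k-i) = c_k,
  c_k = sigma^2 * sum_{j=k..q} theta_j psi_{j-k}   (c_k = 0 for k > q),
using gamma(-m) = gamma(m).
Pure AR (q = 0): c_0 = sigma^2 = 2, c_k = 0 for k >= 1.
Equations for k = 0 and k = 1 (AR order 1):
  gamma(0) = phi_1 gamma(1) + c_0
  gamma(1) = phi_1 gamma(0) + c_1
Substituting the second into the first: gamma(0) (1 - phi_1^2) = c_0 + phi_1 c_1, so
  gamma(0) = c_0 / (1 - phi_1^2) = 2 / (1 - (0.534)^2) = 2 / 0.714844 = 2.797813.
  gamma(1) = phi_1 gamma(0) = (0.534)(2.797813) = 1.494032.
Therefore gamma(1) = 1.4940 (to 4 decimal places).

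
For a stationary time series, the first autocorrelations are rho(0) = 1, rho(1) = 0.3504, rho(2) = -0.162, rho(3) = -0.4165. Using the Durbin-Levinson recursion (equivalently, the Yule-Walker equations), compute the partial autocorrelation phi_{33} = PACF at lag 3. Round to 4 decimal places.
\phi_{33} = -0.2900

The PACF at lag k is phi_{kk}, the last component of the solution
to the Yule-Walker system G_k phi = r_k where
  (G_k)_{ij} = rho(|i - j|), (r_k)_i = rho(i), i,j = 1..k.
Equivalently, Durbin-Levinson gives phi_{kk} iteratively:
  phi_{11} = rho(1)
  phi_{kk} = [rho(k) - sum_{j=1..k-1} phi_{k-1,j} rho(k-j)]
            / [1 - sum_{j=1..k-1} phi_{k-1,j} rho(j)],
  phi_{k,j} = phi_{k-1,j} - phi_{kk} phi_{k-1,k-j},  j = 1..k-1.
Step k = 1:
  phi_11 = rho(1) = 0.3504.
Step k = 2:
  phi_22 = [rho(2) - phi_11 rho(1)] / [1 - phi_11 rho(1)] = [-0.162 - (0.3504)(0.3504)] / [1 - (0.3504)(0.3504)]
         = -0.28478016 / 0.87721984 = -0.324639.
  Update: phi_21 = phi_11 - phi_22 phi_11 = 0.3504 - (-0.324639)(0.3504) = 0.464154.
Step k = 3:
  phi_33 = [rho(3) - phi_21 rho(2) - phi_22 rho(1)] / [1 - phi_21 rho(1) - phi_22 rho(2)]
    numerator   = -0.4165 - (0.464154)(-0.162) - (-0.324639)(0.3504) = -0.22755345
    denominator = 1 - (0.464154)(0.3504) - (-0.324639)(-0.162) = 0.78476897
  phi_33 = -0.22755345 / 0.78476897 = -0.29.
Therefore phi_{33} = -0.2900.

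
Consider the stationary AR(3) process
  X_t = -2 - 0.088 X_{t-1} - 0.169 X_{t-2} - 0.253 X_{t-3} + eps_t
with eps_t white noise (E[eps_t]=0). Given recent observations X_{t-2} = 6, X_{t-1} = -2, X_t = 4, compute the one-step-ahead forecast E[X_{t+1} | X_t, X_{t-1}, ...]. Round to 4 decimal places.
E[X_{t+1} \mid \mathcal F_t] = -3.5320

For an AR(p) model X_t = c + sum_i phi_i X_{t-i} + eps_t, the
one-step-ahead conditional mean is
  E[X_{t+1} | X_t, ...] = c + sum_i phi_i X_{t+1-i}.
Substitute known values:
  E[X_{t+1} | ...] = -2 + (-0.088) * (4) + (-0.169) * (-2) + (-0.253) * (6)
                   = -3.5320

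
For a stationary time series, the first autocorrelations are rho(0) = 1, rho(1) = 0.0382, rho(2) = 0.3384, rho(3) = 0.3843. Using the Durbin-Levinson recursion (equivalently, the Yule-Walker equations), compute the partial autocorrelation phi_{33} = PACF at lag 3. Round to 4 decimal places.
\phi_{33} = 0.4101

The PACF at lag k is phi_{kk}, the last component of the solution
to the Yule-Walker system G_k phi = r_k where
  (G_k)_{ij} = rho(|i - j|), (r_k)_i = rho(i), i,j = 1..k.
Equivalently, Durbin-Levinson gives phi_{kk} iteratively:
  phi_{11} = rho(1)
  phi_{kk} = [rho(k) - sum_{j=1..k-1} phi_{k-1,j} rho(k-j)]
            / [1 - sum_{j=1..k-1} phi_{k-1,j} rho(j)],
  phi_{k,j} = phi_{k-1,j} - phi_{kk} phi_{k-1,k-j},  j = 1..k-1.
Step k = 1:
  phi_11 = rho(1) = 0.0382.
Step k = 2:
  phi_22 = [rho(2) - phi_11 rho(1)] / [1 - phi_11 rho(1)] = [0.3384 - (0.0382)(0.0382)] / [1 - (0.0382)(0.0382)]
         = 0.33694076 / 0.99854076 = 0.337433.
  Update: phi_21 = phi_11 - phi_22 phi_11 = 0.0382 - (0.337433)(0.0382) = 0.02531.
Step k = 3:
  phi_33 = [rho(3) - phi_21 rho(2) - phi_22 rho(1)] / [1 - phi_21 rho(1) - phi_22 rho(2)]
    numerator   = 0.3843 - (0.02531)(0.3384) - (0.337433)(0.0382) = 0.36284513
    denominator = 1 - (0.02531)(0.0382) - (0.337433)(0.3384) = 0.88484578
  phi_33 = 0.36284513 / 0.88484578 = 0.4101.
Therefore phi_{33} = 0.4101.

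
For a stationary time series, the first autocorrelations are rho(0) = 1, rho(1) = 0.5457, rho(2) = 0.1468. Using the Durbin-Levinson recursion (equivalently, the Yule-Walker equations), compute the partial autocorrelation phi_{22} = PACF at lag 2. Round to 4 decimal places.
\phi_{22} = -0.2150

The PACF at lag k is phi_{kk}, the last component of the solution
to the Yule-Walker system G_k phi = r_k where
  (G_k)_{ij} = rho(|i - j|), (r_k)_i = rho(i), i,j = 1..k.
Equivalently, Durbin-Levinson gives phi_{kk} iteratively:
  phi_{11} = rho(1)
  phi_{kk} = [rho(k) - sum_{j=1..k-1} phi_{k-1,j} rho(k-j)]
            / [1 - sum_{j=1..k-1} phi_{k-1,j} rho(j)],
  phi_{k,j} = phi_{k-1,j} - phi_{kk} phi_{k-1,k-j},  j = 1..k-1.
Step k = 1:
  phi_11 = rho(1) = 0.5457.
Step k = 2:
  phi_22 = [rho(2) - phi_11 rho(1)] / [1 - phi_11 rho(1)] = [0.1468 - (0.5457)(0.5457)] / [1 - (0.5457)(0.5457)]
         = -0.15098849 / 0.70221151 = -0.215.
Therefore phi_{22} = -0.2150.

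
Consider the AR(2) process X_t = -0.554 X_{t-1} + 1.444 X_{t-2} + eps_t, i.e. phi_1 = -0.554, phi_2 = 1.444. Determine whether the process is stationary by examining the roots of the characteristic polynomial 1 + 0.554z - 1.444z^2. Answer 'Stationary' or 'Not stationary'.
\text{Not stationary}

The AR(p) characteristic polynomial is P(z) = 1 + 0.554z - 1.444z^2.
Stationarity requires all roots to lie outside the unit circle, i.e. |z| > 1 for every root.
Set 1 + (0.554) z + (-1.444) z^2 = 0, i.e. a z^2 + b z + c = 0 with a = -1.444, b = 0.554, c = 1.
Discriminant D = b^2 - 4ac = (0.554)^2 - 4*(-1.444)*1 = 0.306916 - (-5.776) = 6.082916.
D >= 0, so the roots are real: z = (-b +/- sqrt(D)) / (2a) = (-0.554 +/- 2.466357) / (-2.888).
  z_1 = (-0.554 + 2.466357) / (-2.888) = -0.6622,   |z_1| = 0.6622.
  z_2 = (-0.554 - 2.466357) / (-2.888) = 1.0458,   |z_2| = 1.0458.
Moduli of all roots: 0.6622, 1.0458.
All moduli strictly greater than 1? No.
Verdict: Not stationary.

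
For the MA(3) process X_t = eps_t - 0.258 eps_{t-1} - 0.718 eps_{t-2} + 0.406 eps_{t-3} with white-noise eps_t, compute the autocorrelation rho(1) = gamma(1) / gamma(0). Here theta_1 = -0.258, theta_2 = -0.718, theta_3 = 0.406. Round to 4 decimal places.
\rho(1) = -0.2085

For an MA(q) process with theta_0 = 1, the autocovariance is
  gamma(k) = sigma^2 * sum_{i=0..q-k} theta_i * theta_{i+k},
and rho(k) = gamma(k) / gamma(0). Sigma^2 cancels.
  numerator   = (1)*(-0.258) + (-0.258)*(-0.718) + (-0.718)*(0.406) = -0.364264.
  denominator = (1)^2 + (-0.258)^2 + (-0.718)^2 + (0.406)^2 = 1.746924.
  rho(1) = -0.364264 / 1.746924 = -0.2085.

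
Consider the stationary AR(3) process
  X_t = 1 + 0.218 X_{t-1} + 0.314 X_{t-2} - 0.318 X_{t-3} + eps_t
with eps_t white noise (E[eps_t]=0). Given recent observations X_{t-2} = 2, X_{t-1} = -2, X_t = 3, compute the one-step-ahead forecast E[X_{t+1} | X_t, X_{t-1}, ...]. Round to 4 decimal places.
E[X_{t+1} \mid \mathcal F_t] = 0.3900

For an AR(p) model X_t = c + sum_i phi_i X_{t-i} + eps_t, the
one-step-ahead conditional mean is
  E[X_{t+1} | X_t, ...] = c + sum_i phi_i X_{t+1-i}.
Substitute known values:
  E[X_{t+1} | ...] = 1 + (0.218) * (3) + (0.314) * (-2) + (-0.318) * (2)
                   = 0.3900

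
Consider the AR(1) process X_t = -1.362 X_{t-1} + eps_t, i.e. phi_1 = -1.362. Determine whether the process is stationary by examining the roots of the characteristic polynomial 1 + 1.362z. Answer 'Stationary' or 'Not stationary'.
\text{Not stationary}

The AR(p) characteristic polynomial is P(z) = 1 + 1.362z.
Stationarity requires all roots to lie outside the unit circle, i.e. |z| > 1 for every root.
This is linear in z: 1 + (1.362) z = 0  =>  z = -1/(1.362) = -0.734214,  |z| = 0.734214.
Moduli of all roots: 0.7342.
All moduli strictly greater than 1? No.
Verdict: Not stationary.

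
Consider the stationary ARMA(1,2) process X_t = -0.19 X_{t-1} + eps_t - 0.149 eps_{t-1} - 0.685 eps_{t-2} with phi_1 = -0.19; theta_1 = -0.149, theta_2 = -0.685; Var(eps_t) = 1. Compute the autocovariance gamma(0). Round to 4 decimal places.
\gamma(0) = 1.5145

Multiply the model equation by X_{t-k} and take expectations. With theta_0 = psi_0 = 1 and psi_j the MA(infinity) weights, this gives
  gamma(k) - sum_i phi_i gamma(k-i) = c_k,
  c_k = sigma^2 * sum_{j=k..q} theta_j psi_{j-k}   (c_k = 0 for k > q),
using gamma(-m) = gamma(m).
psi-weights needed (psi_j = theta_j + sum_i phi_i psi_{j-i}):
  psi_1 = theta_1 + phi_1 = -0.149 + (-0.19) = -0.339
  psi_2 = theta_2 + phi_1 psi_1 = -0.685 + (-0.19)(-0.339) = -0.62059
Right-hand sides:
  c_0 = sigma^2 (1 + theta_1 psi_1 + theta_2 psi_2) = 1 * (1 + (-0.149)(-0.339) + (-0.685)(-0.62059)) = 1 * 1.475615 = 1.475615
  c_1 = sigma^2 (theta_1 + theta_2 psi_1) = 1 * (-0.149 + (-0.685)(-0.339)) = 0.083215
  c_2 = sigma^2 theta_2 = 1 * (-0.685) = -0.685
Equations for k = 0 and k = 1 (AR order 1):
  gamma(0) = phi_1 gamma(1) + c_0
  gamma(1) = phi_1 gamma(0) + c_1
Substituting the second into the first: gamma(0) (1 - phi_1^2) = c_0 + phi_1 c_1, so
  gamma(0) = (c_0 + phi_1 c_1) / (1 - phi_1^2) = (1.475615 + (-0.19)(0.083215)) / (1 - (-0.19)^2) = 1.459804 / 0.9639 = 1.514477.
Therefore gamma(0) = 1.5145 (to 4 decimal places).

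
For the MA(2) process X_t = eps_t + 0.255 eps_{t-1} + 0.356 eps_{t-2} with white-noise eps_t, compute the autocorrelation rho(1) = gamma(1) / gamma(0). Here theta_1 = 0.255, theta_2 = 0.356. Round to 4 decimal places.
\rho(1) = 0.2901

For an MA(q) process with theta_0 = 1, the autocovariance is
  gamma(k) = sigma^2 * sum_{i=0..q-k} theta_i * theta_{i+k},
and rho(k) = gamma(k) / gamma(0). Sigma^2 cancels.
  numerator   = (1)*(0.255) + (0.255)*(0.356) = 0.34578.
  denominator = (1)^2 + (0.255)^2 + (0.356)^2 = 1.191761.
  rho(1) = 0.34578 / 1.191761 = 0.2901.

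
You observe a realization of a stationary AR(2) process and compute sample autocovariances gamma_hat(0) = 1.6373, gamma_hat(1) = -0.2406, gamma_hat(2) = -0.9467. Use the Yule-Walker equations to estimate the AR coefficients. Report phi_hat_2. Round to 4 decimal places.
\hat\phi_{2} = -0.6130

The Yule-Walker equations for an AR(p) process read, in matrix form,
  Gamma_p phi = r_p,   with   (Gamma_p)_{ij} = gamma(|i - j|),
                       (r_p)_i = gamma(i),   i,j = 1..p.
Substitute the sample gammas (Toeplitz matrix and right-hand side of size 2):
  Gamma_p = [[1.6373, -0.2406], [-0.2406, 1.6373]]
  r_p     = [-0.2406, -0.9467]
Written out:
  1.6373 phi_1 - 0.2406 phi_2 = -0.2406
  -0.2406 phi_1 + 1.6373 phi_2 = -0.9467
Solve by Cramer's rule:
  det = gamma(0)^2 - gamma(1)^2 = (1.6373)^2 - (-0.2406)^2 = 2.68075129 - 0.05788836 = 2.62286293
  phi_hat_1 = [gamma(1) gamma(0) - gamma(1) gamma(2)] / det = [(-0.2406)(1.6373) - (-0.2406)(-0.9467)] / 2.62286293 = -0.6217104 / 2.62286293 = -0.237
  phi_hat_2 = [gamma(0) gamma(2) - gamma(1)^2] / det = [(1.6373)(-0.9467) - (-0.2406)^2] / 2.62286293 = -1.60792027 / 2.62286293 = -0.613
So phi_hat = [-0.2370, -0.6130].
Therefore phi_hat_2 = -0.6130.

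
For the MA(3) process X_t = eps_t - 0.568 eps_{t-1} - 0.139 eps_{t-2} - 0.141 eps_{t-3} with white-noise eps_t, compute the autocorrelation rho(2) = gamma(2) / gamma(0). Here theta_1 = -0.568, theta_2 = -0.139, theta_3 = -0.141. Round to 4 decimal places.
\rho(2) = -0.0433

For an MA(q) process with theta_0 = 1, the autocovariance is
  gamma(k) = sigma^2 * sum_{i=0..q-k} theta_i * theta_{i+k},
and rho(k) = gamma(k) / gamma(0). Sigma^2 cancels.
  numerator   = (1)*(-0.139) + (-0.568)*(-0.141) = -0.058912.
  denominator = (1)^2 + (-0.568)^2 + (-0.139)^2 + (-0.141)^2 = 1.361826.
  rho(2) = -0.058912 / 1.361826 = -0.0433.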